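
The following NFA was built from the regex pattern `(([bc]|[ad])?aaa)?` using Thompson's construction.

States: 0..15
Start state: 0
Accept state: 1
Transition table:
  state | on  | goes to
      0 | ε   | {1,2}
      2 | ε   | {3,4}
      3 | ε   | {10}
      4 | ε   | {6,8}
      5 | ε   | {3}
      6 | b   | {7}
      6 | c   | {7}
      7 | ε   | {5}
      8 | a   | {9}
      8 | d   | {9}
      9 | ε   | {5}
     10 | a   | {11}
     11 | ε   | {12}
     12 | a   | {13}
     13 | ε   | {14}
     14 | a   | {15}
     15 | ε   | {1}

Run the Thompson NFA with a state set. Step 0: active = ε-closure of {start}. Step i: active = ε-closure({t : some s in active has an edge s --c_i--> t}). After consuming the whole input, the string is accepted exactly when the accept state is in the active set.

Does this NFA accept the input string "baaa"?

Answer: ACCEPT

Trace:
start: ε-closure({0}) = {0,1,2,3,4,6,8,10}
'b' @ 1: {3,5,7,10}
'a' @ 2: {11,12}
'a' @ 3: {13,14}
'a' @ 4: {1,15}  ✓accept
final: {1,15}; accept 1 in set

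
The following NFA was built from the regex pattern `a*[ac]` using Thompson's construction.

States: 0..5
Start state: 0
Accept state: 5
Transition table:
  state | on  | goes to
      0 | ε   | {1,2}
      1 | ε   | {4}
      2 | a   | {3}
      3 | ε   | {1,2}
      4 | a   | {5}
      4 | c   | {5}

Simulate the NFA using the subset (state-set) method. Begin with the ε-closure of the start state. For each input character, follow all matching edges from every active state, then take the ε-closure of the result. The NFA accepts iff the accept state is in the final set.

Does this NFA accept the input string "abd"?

Answer: REJECT

Steps:
initial (ε-close {0}): {0,1,2,4}
'a' @ 1: {1,2,3,4,5}  ✓accept
'b' @ 2: {}  — no active states
rest 'd' ignored (set empty)
final: {}; accept 5 not in set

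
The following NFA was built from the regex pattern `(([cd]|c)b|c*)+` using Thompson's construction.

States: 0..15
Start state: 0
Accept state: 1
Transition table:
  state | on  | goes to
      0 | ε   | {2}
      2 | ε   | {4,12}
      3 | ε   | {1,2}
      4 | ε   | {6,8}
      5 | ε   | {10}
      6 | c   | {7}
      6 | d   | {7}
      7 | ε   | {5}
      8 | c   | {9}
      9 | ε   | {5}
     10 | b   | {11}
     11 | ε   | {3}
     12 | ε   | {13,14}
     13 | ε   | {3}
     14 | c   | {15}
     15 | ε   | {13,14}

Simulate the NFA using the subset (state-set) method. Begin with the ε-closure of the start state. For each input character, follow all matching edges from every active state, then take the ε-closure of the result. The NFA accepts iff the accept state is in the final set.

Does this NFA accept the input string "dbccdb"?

start: ε-closure({0}) = {0,1,2,3,4,6,8,12,13,14}
'd' @ 1: {5,7,10}
'b' @ 2: {1,2,3,4,6,8,11,12,13,14}  (accept∈set)
'c' @ 3: {1,2,3,4,5,6,7,8,9,10,12,13,14,15}  (accept∈set)
'c' @ 4: {1,2,3,4,5,6,7,8,9,10,12,13,14,15}  (accept∈set)
'd' @ 5: {5,7,10}
'b' @ 6: {1,2,3,4,6,8,11,12,13,14}  (accept∈set)
final: {1,2,3,4,6,8,11,12,13,14}; accept 1 in set

Answer: ACCEPT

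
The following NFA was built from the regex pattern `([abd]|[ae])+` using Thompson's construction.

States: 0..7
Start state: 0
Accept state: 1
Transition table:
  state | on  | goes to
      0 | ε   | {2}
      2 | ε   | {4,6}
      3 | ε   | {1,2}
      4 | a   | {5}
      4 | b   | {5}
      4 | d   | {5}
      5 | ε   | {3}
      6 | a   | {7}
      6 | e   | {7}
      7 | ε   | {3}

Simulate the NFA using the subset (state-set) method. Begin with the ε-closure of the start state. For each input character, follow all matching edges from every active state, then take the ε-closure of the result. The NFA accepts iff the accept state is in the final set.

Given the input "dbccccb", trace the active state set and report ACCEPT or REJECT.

Answer: REJECT

Derivation:
initial (ε-close {0}): {0,2,4,6}
'd' @ 1: {1,2,3,4,5,6}  ✓accept
'b' @ 2: {1,2,3,4,5,6}  ✓accept
'c' @ 3: {}  — state set empty
rest 'cccb' ignored (set empty)
end set {} — state 1 not in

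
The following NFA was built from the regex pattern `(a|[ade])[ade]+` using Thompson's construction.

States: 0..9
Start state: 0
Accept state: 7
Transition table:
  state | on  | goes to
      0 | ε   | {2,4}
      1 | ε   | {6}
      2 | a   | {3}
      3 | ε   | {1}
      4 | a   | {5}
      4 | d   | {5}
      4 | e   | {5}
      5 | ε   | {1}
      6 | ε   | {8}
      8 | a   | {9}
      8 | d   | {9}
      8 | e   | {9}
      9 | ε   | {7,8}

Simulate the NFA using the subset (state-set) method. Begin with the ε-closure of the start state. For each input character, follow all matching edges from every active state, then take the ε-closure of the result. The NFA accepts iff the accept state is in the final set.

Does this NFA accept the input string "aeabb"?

Answer: REJECT

Steps:
initial (ε-close {0}): {0,2,4}
'a' @ 1: {1,3,5,6,8}
'e' @ 2: {7,8,9}  [accepting]
'a' @ 3: {7,8,9}  [accepting]
'b' @ 4: {}  — state set empty
rest 'b' ignored (set empty)
end set {} — state 7 not in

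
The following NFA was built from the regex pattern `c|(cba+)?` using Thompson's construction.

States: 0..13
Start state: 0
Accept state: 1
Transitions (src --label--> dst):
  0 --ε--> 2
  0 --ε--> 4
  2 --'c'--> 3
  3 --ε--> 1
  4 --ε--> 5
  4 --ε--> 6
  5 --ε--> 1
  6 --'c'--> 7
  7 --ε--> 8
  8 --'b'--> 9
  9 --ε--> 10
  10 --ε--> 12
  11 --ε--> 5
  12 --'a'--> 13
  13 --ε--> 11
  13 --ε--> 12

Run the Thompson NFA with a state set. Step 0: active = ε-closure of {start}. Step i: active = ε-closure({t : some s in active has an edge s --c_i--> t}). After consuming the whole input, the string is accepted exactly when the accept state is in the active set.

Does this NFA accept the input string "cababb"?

start: ε-closure({0}) = {0,1,2,4,5,6}
'c' @ 1: {1,3,7,8}  (accept∈set)
'a' @ 2: {}  — state set empty
rest 'babb' ignored (set empty)
final: {}; accept 1 not in set

Answer: REJECT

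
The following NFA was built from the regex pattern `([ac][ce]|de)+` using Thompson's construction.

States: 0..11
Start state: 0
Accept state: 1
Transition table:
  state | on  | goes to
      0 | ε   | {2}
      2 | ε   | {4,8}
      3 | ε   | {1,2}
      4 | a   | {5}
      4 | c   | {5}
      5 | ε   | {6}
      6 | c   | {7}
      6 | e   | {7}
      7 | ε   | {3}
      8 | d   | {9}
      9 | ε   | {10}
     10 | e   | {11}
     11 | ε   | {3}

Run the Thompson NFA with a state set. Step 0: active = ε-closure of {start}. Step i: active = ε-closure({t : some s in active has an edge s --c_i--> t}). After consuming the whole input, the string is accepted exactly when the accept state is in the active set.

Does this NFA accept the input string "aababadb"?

Answer: REJECT

Steps:
S₀ = ε-closure({0}) = {0,2,4,8}
'a' @ 1: {5,6}
'a' @ 2: {}  — state set empty
rest 'babadb' ignored (set empty)
end set {} — state 1 not in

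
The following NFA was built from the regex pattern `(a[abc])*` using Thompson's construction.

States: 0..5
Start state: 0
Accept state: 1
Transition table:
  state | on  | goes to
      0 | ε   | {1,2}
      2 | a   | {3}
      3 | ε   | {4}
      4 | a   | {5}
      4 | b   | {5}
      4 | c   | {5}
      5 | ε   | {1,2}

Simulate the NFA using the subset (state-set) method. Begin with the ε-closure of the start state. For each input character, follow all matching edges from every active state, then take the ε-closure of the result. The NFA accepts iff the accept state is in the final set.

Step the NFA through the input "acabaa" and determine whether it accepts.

Answer: ACCEPT

Derivation:
S₀ = ε-closure({0}) = {0,1,2}
'a' @ 1: {3,4}
'c' @ 2: {1,2,5}  ✓accept
'a' @ 3: {3,4}
'b' @ 4: {1,2,5}  ✓accept
'a' @ 5: {3,4}
'a' @ 6: {1,2,5}  ✓accept
end set {1,2,5} — state 1 in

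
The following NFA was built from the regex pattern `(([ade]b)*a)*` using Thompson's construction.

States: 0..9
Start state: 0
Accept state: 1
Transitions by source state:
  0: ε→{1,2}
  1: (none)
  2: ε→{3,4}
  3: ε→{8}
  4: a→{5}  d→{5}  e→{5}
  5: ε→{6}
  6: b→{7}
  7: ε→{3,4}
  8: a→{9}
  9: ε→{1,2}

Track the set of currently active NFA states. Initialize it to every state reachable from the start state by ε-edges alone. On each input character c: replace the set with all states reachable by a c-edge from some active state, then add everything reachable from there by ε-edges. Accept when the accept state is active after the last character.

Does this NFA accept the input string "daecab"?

start: ε-closure({0}) = {0,1,2,3,4,8}
'd' @ 1: {5,6}
'a' @ 2: {}  — state set empty
rest 'ecab' ignored (set empty)
after full input: {}  (accept=1 not in)

Answer: REJECT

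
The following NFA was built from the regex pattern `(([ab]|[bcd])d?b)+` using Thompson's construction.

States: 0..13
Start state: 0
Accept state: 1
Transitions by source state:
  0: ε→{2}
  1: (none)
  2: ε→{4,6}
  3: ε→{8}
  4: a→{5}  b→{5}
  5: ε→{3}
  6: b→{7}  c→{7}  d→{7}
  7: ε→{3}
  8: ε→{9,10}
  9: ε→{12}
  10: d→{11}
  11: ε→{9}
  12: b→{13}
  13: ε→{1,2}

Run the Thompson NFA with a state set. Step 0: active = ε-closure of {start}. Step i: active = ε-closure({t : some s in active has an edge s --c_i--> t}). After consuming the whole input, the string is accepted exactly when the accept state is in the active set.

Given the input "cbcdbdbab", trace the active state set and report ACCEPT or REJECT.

initial (ε-close {0}): {0,2,4,6}
'c' @ 1: {3,7,8,9,10,12}
'b' @ 2: {1,2,4,6,13}  (accept∈set)
'c' @ 3: {3,7,8,9,10,12}
'd' @ 4: {9,11,12}
'b' @ 5: {1,2,4,6,13}  (accept∈set)
'd' @ 6: {3,7,8,9,10,12}
'b' @ 7: {1,2,4,6,13}  (accept∈set)
'a' @ 8: {3,5,8,9,10,12}
'b' @ 9: {1,2,4,6,13}  (accept∈set)
after full input: {1,2,4,6,13}  (accept=1 in)

Answer: ACCEPT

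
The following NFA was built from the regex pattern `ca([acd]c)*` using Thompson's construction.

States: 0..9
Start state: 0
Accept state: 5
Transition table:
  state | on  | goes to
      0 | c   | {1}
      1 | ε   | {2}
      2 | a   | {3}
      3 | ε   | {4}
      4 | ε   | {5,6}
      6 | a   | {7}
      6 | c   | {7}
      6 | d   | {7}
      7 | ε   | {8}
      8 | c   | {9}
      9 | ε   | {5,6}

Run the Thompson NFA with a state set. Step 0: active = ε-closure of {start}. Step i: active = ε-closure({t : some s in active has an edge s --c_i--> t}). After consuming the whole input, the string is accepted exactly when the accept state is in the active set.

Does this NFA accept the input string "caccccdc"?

Answer: ACCEPT

Derivation:
start: ε-closure({0}) = {0}
'c' @ 1: {1,2}
'a' @ 2: {3,4,5,6}  [accepting]
'c' @ 3: {7,8}
'c' @ 4: {5,6,9}  [accepting]
'c' @ 5: {7,8}
'c' @ 6: {5,6,9}  [accepting]
'd' @ 7: {7,8}
'c' @ 8: {5,6,9}  [accepting]
final: {5,6,9}; accept 5 in set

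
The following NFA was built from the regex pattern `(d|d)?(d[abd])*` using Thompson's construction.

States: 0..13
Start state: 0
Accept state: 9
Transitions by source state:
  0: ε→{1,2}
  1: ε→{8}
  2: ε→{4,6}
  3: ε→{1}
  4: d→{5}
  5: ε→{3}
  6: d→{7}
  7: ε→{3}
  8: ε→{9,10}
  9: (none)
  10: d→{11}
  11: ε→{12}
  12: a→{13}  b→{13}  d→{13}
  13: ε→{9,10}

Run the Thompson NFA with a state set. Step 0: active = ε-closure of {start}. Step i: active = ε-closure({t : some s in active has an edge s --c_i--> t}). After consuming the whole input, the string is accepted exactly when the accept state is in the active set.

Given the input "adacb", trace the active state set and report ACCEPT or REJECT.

Answer: REJECT

Steps:
initial (ε-close {0}): {0,1,2,4,6,8,9,10}
'a' @ 1: {}  — dead — no transitions
rest 'dacb' ignored (set empty)
final: {}; accept 9 not in set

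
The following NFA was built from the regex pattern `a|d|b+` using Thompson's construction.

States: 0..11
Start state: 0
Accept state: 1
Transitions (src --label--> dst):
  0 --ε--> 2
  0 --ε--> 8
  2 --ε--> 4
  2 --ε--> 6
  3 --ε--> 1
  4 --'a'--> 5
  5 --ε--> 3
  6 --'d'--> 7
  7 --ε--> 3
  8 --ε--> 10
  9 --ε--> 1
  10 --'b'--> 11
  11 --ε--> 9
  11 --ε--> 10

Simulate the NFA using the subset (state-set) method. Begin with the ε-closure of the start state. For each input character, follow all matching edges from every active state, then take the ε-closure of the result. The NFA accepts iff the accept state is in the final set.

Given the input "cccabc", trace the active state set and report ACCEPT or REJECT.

Answer: REJECT

Trace:
start: ε-closure({0}) = {0,2,4,6,8,10}
'c' @ 1: {}  — state set empty
rest 'ccabc' ignored (set empty)
end set {} — state 1 not in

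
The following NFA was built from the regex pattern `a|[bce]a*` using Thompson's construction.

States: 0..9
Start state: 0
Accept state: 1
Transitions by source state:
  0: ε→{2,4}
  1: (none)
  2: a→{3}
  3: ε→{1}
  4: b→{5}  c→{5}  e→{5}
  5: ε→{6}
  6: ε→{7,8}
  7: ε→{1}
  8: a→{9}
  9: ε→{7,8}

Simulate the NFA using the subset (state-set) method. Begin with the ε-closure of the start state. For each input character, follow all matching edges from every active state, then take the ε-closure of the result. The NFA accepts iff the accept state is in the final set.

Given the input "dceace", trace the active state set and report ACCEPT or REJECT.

start: ε-closure({0}) = {0,2,4}
'd' @ 1: {}  — no active states
rest 'ceace' ignored (set empty)
after full input: {}  (accept=1 not in)

Answer: REJECT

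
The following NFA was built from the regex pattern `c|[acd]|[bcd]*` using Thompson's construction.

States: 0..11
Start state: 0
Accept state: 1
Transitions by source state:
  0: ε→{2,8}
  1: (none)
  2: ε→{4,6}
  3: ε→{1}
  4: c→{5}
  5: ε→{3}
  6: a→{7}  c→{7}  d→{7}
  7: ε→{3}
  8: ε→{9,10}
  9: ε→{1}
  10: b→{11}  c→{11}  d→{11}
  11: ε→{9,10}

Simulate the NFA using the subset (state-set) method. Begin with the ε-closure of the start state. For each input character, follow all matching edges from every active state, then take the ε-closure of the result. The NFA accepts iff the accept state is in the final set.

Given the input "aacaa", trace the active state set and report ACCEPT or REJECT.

Answer: REJECT

Steps:
start: ε-closure({0}) = {0,1,2,4,6,8,9,10}
'a' @ 1: {1,3,7}  [accepting]
'a' @ 2: {}  — state set empty
rest 'caa' ignored (set empty)
end set {} — state 1 not in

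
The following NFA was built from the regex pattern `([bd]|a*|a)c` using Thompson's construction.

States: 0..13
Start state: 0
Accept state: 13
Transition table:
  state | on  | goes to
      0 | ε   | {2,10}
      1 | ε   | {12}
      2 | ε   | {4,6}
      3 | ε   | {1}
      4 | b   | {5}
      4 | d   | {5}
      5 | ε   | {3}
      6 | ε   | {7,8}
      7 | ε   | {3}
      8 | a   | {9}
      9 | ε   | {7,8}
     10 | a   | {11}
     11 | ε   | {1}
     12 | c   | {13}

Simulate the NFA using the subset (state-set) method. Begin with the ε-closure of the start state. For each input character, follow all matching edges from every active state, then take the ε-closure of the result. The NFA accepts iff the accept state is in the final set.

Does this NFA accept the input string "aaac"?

Answer: ACCEPT

Trace:
start: ε-closure({0}) = {0,1,2,3,4,6,7,8,10,12}
'a' @ 1: {1,3,7,8,9,11,12}
'a' @ 2: {1,3,7,8,9,12}
'a' @ 3: {1,3,7,8,9,12}
'c' @ 4: {13}  (accept∈set)
end set {13} — state 13 in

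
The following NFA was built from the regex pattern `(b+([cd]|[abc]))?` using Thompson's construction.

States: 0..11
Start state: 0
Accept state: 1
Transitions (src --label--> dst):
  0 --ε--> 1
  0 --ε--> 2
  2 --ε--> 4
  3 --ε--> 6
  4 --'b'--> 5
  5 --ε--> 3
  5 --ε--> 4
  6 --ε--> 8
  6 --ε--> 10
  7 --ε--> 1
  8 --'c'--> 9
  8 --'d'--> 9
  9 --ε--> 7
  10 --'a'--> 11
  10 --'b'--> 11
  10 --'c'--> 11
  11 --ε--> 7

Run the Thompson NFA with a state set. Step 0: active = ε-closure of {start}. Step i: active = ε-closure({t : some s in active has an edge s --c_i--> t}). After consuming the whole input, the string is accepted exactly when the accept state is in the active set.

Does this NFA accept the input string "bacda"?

Answer: REJECT

Steps:
S₀ = ε-closure({0}) = {0,1,2,4}
'b' @ 1: {3,4,5,6,8,10}
'a' @ 2: {1,7,11}  (accept∈set)
'c' @ 3: {}  — dead — no transitions
rest 'da' ignored (set empty)
after full input: {}  (accept=1 not in)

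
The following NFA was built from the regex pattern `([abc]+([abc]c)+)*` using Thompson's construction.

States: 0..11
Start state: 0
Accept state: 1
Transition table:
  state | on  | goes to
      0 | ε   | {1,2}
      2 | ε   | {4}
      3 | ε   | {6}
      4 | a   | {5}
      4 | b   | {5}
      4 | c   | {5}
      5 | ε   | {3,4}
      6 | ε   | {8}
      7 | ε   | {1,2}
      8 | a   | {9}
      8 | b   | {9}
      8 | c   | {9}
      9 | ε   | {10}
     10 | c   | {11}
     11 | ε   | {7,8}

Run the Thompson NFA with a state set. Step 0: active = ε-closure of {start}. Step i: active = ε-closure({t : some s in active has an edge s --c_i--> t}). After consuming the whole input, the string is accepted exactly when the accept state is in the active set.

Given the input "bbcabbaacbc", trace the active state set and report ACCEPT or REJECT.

Answer: ACCEPT

Trace:
initial (ε-close {0}): {0,1,2,4}
'b' @ 1: {3,4,5,6,8}
'b' @ 2: {3,4,5,6,8,9,10}
'c' @ 3: {1,2,3,4,5,6,7,8,9,10,11}  ✓accept
'a' @ 4: {3,4,5,6,8,9,10}
'b' @ 5: {3,4,5,6,8,9,10}
'b' @ 6: {3,4,5,6,8,9,10}
'a' @ 7: {3,4,5,6,8,9,10}
'a' @ 8: {3,4,5,6,8,9,10}
'c' @ 9: {1,2,3,4,5,6,7,8,9,10,11}  ✓accept
'b' @ 10: {3,4,5,6,8,9,10}
'c' @ 11: {1,2,3,4,5,6,7,8,9,10,11}  ✓accept
end set {1,2,3,4,5,6,7,8,9,10,11} — state 1 in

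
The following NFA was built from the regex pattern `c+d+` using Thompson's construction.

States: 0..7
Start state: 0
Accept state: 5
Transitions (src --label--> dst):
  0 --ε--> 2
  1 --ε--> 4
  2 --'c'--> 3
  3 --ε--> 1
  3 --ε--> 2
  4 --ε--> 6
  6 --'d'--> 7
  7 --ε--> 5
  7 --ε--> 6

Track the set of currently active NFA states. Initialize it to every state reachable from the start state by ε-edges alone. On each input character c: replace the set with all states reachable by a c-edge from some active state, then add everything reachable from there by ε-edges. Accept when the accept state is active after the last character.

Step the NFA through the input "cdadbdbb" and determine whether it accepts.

Answer: REJECT

Steps:
S₀ = ε-closure({0}) = {0,2}
'c' @ 1: {1,2,3,4,6}
'd' @ 2: {5,6,7}  (accept∈set)
'a' @ 3: {}  — no active states
rest 'dbdbb' ignored (set empty)
end set {} — state 5 not in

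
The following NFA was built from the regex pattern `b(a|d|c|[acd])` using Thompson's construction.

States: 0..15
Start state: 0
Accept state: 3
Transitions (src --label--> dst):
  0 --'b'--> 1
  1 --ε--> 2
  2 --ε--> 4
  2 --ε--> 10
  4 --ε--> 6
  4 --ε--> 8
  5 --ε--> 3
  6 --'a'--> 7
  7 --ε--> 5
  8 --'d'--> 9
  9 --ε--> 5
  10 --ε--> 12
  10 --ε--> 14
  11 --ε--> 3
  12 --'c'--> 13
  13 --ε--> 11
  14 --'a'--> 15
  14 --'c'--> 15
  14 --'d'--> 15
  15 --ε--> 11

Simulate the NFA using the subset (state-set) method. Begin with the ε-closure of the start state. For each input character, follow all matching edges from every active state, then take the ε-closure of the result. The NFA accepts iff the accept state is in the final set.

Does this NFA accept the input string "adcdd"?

Answer: REJECT

Trace:
initial (ε-close {0}): {0}
'a' @ 1: {}  — no active states
rest 'dcdd' ignored (set empty)
after full input: {}  (accept=3 not in)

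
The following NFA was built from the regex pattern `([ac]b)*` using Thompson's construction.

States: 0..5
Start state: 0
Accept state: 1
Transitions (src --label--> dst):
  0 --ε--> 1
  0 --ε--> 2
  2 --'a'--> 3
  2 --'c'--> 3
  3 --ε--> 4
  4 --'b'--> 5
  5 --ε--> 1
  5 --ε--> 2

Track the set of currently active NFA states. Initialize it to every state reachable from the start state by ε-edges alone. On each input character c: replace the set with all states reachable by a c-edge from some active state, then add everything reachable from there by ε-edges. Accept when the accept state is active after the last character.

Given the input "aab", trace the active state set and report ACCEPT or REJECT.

Answer: REJECT

Trace:
S₀ = ε-closure({0}) = {0,1,2}
'a' @ 1: {3,4}
'a' @ 2: {}  — dead — no transitions
rest 'b' ignored (set empty)
end set {} — state 1 not in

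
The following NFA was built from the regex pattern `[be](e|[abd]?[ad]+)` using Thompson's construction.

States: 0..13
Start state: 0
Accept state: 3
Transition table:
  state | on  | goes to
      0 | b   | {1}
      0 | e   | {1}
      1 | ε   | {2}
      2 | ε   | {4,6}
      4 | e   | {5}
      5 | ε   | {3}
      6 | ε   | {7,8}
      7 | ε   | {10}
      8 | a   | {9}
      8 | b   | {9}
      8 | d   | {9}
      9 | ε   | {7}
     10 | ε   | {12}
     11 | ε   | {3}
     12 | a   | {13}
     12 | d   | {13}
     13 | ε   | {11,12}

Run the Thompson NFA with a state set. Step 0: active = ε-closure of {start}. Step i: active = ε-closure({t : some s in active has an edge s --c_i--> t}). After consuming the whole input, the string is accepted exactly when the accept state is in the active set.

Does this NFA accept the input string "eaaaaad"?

S₀ = ε-closure({0}) = {0}
'e' @ 1: {1,2,4,6,7,8,10,12}
'a' @ 2: {3,7,9,10,11,12,13}  (accept∈set)
'a' @ 3: {3,11,12,13}  (accept∈set)
'a' @ 4: {3,11,12,13}  (accept∈set)
'a' @ 5: {3,11,12,13}  (accept∈set)
'a' @ 6: {3,11,12,13}  (accept∈set)
'd' @ 7: {3,11,12,13}  (accept∈set)
final: {3,11,12,13}; accept 3 in set

Answer: ACCEPT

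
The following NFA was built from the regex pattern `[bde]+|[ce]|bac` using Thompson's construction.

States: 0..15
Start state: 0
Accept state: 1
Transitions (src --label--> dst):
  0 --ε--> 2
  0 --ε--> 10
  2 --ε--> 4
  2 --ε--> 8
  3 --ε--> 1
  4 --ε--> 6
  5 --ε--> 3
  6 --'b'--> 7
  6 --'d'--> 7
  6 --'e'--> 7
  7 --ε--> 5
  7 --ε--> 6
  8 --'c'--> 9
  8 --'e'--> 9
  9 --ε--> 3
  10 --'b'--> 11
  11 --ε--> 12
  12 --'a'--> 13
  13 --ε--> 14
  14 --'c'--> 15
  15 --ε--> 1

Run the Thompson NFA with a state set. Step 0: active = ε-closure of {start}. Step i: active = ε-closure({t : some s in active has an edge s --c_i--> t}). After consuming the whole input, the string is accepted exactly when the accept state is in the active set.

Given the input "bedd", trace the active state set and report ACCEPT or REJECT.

initial (ε-close {0}): {0,2,4,6,8,10}
'b' @ 1: {1,3,5,6,7,11,12}  [accepting]
'e' @ 2: {1,3,5,6,7}  [accepting]
'd' @ 3: {1,3,5,6,7}  [accepting]
'd' @ 4: {1,3,5,6,7}  [accepting]
end set {1,3,5,6,7} — state 1 in

Answer: ACCEPT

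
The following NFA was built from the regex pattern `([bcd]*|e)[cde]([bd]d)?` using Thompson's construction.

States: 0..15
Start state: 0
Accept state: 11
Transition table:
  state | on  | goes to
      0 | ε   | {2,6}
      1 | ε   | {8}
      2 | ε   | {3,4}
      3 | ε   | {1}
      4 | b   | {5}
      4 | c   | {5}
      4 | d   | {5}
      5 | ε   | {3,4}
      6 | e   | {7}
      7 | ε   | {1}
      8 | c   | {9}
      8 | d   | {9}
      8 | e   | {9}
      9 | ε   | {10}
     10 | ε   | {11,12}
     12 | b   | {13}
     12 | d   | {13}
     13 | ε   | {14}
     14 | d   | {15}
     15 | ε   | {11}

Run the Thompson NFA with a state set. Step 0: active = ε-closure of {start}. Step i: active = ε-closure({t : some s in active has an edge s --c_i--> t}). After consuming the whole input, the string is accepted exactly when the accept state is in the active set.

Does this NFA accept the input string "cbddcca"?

initial (ε-close {0}): {0,1,2,3,4,6,8}
'c' @ 1: {1,3,4,5,8,9,10,11,12}  ✓accept
'b' @ 2: {1,3,4,5,8,13,14}
'd' @ 3: {1,3,4,5,8,9,10,11,12,15}  ✓accept
'd' @ 4: {1,3,4,5,8,9,10,11,12,13,14}  ✓accept
'c' @ 5: {1,3,4,5,8,9,10,11,12}  ✓accept
'c' @ 6: {1,3,4,5,8,9,10,11,12}  ✓accept
'a' @ 7: {}  — no active states
end set {} — state 11 not in

Answer: REJECT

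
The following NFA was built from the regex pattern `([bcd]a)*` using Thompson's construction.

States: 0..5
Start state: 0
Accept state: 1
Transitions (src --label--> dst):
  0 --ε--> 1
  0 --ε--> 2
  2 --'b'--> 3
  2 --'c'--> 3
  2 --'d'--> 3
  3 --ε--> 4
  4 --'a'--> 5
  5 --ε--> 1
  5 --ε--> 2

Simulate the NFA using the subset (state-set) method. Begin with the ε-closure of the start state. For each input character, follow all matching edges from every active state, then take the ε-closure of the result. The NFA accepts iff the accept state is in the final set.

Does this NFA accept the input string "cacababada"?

S₀ = ε-closure({0}) = {0,1,2}
'c' @ 1: {3,4}
'a' @ 2: {1,2,5}  ✓accept
'c' @ 3: {3,4}
'a' @ 4: {1,2,5}  ✓accept
'b' @ 5: {3,4}
'a' @ 6: {1,2,5}  ✓accept
'b' @ 7: {3,4}
'a' @ 8: {1,2,5}  ✓accept
'd' @ 9: {3,4}
'a' @ 10: {1,2,5}  ✓accept
final: {1,2,5}; accept 1 in set

Answer: ACCEPT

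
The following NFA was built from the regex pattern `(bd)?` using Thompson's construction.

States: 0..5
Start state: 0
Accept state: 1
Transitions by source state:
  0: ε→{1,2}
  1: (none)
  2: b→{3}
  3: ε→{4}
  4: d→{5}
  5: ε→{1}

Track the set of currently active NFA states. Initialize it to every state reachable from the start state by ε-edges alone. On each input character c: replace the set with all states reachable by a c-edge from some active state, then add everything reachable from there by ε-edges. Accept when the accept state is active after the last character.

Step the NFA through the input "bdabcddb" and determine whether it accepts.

Answer: REJECT

Derivation:
initial (ε-close {0}): {0,1,2}
'b' @ 1: {3,4}
'd' @ 2: {1,5}  ✓accept
'a' @ 3: {}  — no active states
rest 'bcddb' ignored (set empty)
final: {}; accept 1 not in set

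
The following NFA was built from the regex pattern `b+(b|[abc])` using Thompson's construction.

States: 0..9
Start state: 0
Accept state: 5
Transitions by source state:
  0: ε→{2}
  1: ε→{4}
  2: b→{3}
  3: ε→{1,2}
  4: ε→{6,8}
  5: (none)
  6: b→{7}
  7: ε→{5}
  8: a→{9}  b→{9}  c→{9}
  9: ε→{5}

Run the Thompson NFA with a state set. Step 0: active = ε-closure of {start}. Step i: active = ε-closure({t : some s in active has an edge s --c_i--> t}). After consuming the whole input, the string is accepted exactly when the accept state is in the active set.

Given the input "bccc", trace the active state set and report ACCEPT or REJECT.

S₀ = ε-closure({0}) = {0,2}
'b' @ 1: {1,2,3,4,6,8}
'c' @ 2: {5,9}  [accepting]
'c' @ 3: {}  — dead — no transitions
rest 'c' ignored (set empty)
end set {} — state 5 not in

Answer: REJECT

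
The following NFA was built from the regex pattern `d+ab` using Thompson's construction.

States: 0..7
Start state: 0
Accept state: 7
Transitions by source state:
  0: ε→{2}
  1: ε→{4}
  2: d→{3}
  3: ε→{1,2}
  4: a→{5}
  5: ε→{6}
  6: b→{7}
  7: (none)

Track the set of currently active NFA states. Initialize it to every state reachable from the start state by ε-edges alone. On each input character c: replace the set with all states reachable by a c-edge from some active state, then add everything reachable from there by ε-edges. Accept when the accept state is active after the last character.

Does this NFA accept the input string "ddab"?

Answer: ACCEPT

Trace:
S₀ = ε-closure({0}) = {0,2}
'd' @ 1: {1,2,3,4}
'd' @ 2: {1,2,3,4}
'a' @ 3: {5,6}
'b' @ 4: {7}  (accept∈set)
final: {7}; accept 7 in set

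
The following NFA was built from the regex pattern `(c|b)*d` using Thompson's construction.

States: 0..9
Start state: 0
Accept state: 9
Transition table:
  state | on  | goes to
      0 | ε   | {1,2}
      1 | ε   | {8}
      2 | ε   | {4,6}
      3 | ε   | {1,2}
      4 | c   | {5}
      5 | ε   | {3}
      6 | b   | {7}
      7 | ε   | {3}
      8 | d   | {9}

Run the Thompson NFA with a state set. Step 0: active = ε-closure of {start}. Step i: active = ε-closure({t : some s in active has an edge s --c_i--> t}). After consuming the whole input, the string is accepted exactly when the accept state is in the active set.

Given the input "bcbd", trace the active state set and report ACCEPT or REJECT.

Answer: ACCEPT

Trace:
S₀ = ε-closure({0}) = {0,1,2,4,6,8}
'b' @ 1: {1,2,3,4,6,7,8}
'c' @ 2: {1,2,3,4,5,6,8}
'b' @ 3: {1,2,3,4,6,7,8}
'd' @ 4: {9}  ✓accept
end set {9} — state 9 in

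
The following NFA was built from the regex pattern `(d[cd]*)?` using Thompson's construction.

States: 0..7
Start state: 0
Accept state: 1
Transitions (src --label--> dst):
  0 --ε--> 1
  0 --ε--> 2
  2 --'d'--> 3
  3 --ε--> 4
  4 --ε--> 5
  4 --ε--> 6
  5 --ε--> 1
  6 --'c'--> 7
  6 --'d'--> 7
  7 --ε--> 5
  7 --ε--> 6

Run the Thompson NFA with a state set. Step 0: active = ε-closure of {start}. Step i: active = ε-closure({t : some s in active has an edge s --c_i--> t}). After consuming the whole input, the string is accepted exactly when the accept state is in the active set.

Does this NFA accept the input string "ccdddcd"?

Answer: REJECT

Steps:
S₀ = ε-closure({0}) = {0,1,2}
'c' @ 1: {}  — state set empty
rest 'cdddcd' ignored (set empty)
final: {}; accept 1 not in set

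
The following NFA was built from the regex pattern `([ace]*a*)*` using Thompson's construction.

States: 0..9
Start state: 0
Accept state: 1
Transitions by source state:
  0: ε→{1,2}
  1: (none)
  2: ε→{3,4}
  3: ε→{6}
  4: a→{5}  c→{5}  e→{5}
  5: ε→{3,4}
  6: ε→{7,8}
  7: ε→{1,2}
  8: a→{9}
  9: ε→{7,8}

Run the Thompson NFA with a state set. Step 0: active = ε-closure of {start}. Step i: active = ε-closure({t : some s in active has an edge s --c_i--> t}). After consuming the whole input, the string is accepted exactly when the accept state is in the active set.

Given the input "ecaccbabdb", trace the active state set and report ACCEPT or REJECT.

initial (ε-close {0}): {0,1,2,3,4,6,7,8}
'e' @ 1: {1,2,3,4,5,6,7,8}  [accepting]
'c' @ 2: {1,2,3,4,5,6,7,8}  [accepting]
'a' @ 3: {1,2,3,4,5,6,7,8,9}  [accepting]
'c' @ 4: {1,2,3,4,5,6,7,8}  [accepting]
'c' @ 5: {1,2,3,4,5,6,7,8}  [accepting]
'b' @ 6: {}  — no active states
rest 'abdb' ignored (set empty)
end set {} — state 1 not in

Answer: REJECT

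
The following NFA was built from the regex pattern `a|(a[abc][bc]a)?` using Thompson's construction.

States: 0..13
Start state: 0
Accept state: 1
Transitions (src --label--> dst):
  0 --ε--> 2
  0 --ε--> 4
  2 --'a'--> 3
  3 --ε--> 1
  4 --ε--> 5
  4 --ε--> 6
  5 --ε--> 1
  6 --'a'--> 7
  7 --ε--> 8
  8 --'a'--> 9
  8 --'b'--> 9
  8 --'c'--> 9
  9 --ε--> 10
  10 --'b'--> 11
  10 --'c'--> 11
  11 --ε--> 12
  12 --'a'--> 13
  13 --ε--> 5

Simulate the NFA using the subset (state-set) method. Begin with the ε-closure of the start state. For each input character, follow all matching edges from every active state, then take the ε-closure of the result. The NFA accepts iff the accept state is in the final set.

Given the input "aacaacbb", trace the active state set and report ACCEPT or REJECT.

start: ε-closure({0}) = {0,1,2,4,5,6}
'a' @ 1: {1,3,7,8}  [accepting]
'a' @ 2: {9,10}
'c' @ 3: {11,12}
'a' @ 4: {1,5,13}  [accepting]
'a' @ 5: {}  — no active states
rest 'cbb' ignored (set empty)
final: {}; accept 1 not in set

Answer: REJECT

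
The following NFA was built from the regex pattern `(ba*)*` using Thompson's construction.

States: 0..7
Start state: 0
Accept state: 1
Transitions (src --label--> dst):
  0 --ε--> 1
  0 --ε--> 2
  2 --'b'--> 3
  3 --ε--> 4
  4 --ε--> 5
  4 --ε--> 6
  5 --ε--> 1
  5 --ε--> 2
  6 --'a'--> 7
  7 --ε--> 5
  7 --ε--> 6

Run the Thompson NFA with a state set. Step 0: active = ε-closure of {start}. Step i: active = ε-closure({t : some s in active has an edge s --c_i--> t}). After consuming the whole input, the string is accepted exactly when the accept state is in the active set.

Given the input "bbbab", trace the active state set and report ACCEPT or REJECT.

Answer: ACCEPT

Derivation:
start: ε-closure({0}) = {0,1,2}
'b' @ 1: {1,2,3,4,5,6}  (accept∈set)
'b' @ 2: {1,2,3,4,5,6}  (accept∈set)
'b' @ 3: {1,2,3,4,5,6}  (accept∈set)
'a' @ 4: {1,2,5,6,7}  (accept∈set)
'b' @ 5: {1,2,3,4,5,6}  (accept∈set)
after full input: {1,2,3,4,5,6}  (accept=1 in)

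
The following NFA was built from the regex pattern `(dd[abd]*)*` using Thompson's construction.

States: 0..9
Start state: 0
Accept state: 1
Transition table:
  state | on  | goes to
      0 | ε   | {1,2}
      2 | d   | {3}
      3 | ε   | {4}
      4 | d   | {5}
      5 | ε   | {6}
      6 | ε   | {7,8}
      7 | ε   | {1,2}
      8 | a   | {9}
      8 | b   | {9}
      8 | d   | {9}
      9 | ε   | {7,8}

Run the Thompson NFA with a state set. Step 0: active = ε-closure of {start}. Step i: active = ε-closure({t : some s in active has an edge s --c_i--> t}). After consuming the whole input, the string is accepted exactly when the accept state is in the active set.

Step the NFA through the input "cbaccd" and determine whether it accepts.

Answer: REJECT

Trace:
start: ε-closure({0}) = {0,1,2}
'c' @ 1: {}  — no active states
rest 'baccd' ignored (set empty)
final: {}; accept 1 not in set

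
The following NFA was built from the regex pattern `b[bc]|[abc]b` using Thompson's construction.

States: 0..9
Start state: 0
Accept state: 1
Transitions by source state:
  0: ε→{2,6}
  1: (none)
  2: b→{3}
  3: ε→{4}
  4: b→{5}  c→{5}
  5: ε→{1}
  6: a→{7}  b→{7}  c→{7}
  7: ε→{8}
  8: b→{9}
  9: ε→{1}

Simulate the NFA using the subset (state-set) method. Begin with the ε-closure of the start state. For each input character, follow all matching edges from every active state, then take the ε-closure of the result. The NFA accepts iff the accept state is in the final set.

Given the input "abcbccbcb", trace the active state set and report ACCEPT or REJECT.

start: ε-closure({0}) = {0,2,6}
'a' @ 1: {7,8}
'b' @ 2: {1,9}  ✓accept
'c' @ 3: {}  — dead — no transitions
rest 'bccbcb' ignored (set empty)
after full input: {}  (accept=1 not in)

Answer: REJECT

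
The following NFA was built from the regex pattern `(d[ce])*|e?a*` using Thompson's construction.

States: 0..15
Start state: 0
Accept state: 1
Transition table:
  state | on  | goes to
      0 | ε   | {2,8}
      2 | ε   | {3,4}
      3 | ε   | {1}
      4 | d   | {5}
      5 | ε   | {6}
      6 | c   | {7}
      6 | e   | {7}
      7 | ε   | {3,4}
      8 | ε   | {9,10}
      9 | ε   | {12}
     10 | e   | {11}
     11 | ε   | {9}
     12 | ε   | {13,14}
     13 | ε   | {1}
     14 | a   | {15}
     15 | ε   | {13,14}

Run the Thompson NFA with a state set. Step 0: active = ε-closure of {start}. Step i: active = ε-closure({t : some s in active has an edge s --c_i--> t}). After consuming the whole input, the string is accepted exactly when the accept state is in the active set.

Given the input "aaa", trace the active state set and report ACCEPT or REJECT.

Answer: ACCEPT

Trace:
start: ε-closure({0}) = {0,1,2,3,4,8,9,10,12,13,14}
'a' @ 1: {1,13,14,15}  [accepting]
'a' @ 2: {1,13,14,15}  [accepting]
'a' @ 3: {1,13,14,15}  [accepting]
end set {1,13,14,15} — state 1 in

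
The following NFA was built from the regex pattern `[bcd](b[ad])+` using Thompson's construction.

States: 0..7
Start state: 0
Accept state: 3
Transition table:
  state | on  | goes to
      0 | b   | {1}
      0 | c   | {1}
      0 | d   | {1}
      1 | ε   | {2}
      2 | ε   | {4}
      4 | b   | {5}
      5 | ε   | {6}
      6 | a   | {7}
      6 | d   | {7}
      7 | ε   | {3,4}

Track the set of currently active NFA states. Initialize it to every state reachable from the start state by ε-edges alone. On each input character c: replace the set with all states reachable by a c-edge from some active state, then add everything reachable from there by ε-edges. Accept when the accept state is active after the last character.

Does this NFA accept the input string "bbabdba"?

Answer: ACCEPT

Derivation:
start: ε-closure({0}) = {0}
'b' @ 1: {1,2,4}
'b' @ 2: {5,6}
'a' @ 3: {3,4,7}  [accepting]
'b' @ 4: {5,6}
'd' @ 5: {3,4,7}  [accepting]
'b' @ 6: {5,6}
'a' @ 7: {3,4,7}  [accepting]
final: {3,4,7}; accept 3 in set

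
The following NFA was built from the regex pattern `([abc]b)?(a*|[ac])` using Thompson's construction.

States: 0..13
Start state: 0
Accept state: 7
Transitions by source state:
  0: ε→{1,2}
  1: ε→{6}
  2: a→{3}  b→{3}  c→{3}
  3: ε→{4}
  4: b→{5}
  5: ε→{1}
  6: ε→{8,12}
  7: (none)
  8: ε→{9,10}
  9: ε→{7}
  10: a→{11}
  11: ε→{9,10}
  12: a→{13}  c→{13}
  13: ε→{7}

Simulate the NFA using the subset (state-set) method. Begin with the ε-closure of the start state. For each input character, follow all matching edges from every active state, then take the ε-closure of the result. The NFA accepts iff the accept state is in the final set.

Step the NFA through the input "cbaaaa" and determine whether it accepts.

Answer: ACCEPT

Derivation:
start: ε-closure({0}) = {0,1,2,6,7,8,9,10,12}
'c' @ 1: {3,4,7,13}  (accept∈set)
'b' @ 2: {1,5,6,7,8,9,10,12}  (accept∈set)
'a' @ 3: {7,9,10,11,13}  (accept∈set)
'a' @ 4: {7,9,10,11}  (accept∈set)
'a' @ 5: {7,9,10,11}  (accept∈set)
'a' @ 6: {7,9,10,11}  (accept∈set)
after full input: {7,9,10,11}  (accept=7 in)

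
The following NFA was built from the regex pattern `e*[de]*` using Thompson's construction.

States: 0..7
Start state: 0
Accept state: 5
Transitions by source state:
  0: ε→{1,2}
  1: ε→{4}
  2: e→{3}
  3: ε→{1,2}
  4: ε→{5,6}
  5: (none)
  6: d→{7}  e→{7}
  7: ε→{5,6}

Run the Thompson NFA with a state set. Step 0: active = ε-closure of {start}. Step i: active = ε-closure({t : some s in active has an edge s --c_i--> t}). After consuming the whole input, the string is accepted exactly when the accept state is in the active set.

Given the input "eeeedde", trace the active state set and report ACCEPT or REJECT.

start: ε-closure({0}) = {0,1,2,4,5,6}
'e' @ 1: {1,2,3,4,5,6,7}  [accepting]
'e' @ 2: {1,2,3,4,5,6,7}  [accepting]
'e' @ 3: {1,2,3,4,5,6,7}  [accepting]
'e' @ 4: {1,2,3,4,5,6,7}  [accepting]
'd' @ 5: {5,6,7}  [accepting]
'd' @ 6: {5,6,7}  [accepting]
'e' @ 7: {5,6,7}  [accepting]
end set {5,6,7} — state 5 in

Answer: ACCEPT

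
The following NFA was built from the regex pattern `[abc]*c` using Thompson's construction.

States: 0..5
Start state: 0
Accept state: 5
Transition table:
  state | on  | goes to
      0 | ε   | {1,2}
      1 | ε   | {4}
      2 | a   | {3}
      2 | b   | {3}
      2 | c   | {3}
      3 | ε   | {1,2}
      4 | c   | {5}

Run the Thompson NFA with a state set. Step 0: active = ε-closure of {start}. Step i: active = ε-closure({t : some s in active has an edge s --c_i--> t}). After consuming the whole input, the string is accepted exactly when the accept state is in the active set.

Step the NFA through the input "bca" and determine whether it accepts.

initial (ε-close {0}): {0,1,2,4}
'b' @ 1: {1,2,3,4}
'c' @ 2: {1,2,3,4,5}  ✓accept
'a' @ 3: {1,2,3,4}
final: {1,2,3,4}; accept 5 not in set

Answer: REJECT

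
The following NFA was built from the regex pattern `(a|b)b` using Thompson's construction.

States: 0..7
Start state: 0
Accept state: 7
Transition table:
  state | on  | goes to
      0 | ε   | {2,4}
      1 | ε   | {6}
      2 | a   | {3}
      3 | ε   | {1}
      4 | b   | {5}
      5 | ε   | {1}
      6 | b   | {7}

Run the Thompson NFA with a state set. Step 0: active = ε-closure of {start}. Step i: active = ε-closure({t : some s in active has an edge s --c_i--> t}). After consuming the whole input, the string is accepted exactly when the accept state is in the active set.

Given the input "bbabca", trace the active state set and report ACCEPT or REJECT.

S₀ = ε-closure({0}) = {0,2,4}
'b' @ 1: {1,5,6}
'b' @ 2: {7}  (accept∈set)
'a' @ 3: {}  — state set empty
rest 'bca' ignored (set empty)
end set {} — state 7 not in

Answer: REJECT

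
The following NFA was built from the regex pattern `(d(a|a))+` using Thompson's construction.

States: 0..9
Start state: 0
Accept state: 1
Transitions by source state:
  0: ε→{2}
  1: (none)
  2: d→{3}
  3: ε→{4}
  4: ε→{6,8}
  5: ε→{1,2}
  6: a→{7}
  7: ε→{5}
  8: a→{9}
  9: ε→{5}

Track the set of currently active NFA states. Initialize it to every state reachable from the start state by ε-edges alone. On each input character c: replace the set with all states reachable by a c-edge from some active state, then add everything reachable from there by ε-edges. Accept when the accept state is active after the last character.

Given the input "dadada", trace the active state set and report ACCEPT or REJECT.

Answer: ACCEPT

Derivation:
start: ε-closure({0}) = {0,2}
'd' @ 1: {3,4,6,8}
'a' @ 2: {1,2,5,7,9}  ✓accept
'd' @ 3: {3,4,6,8}
'a' @ 4: {1,2,5,7,9}  ✓accept
'd' @ 5: {3,4,6,8}
'a' @ 6: {1,2,5,7,9}  ✓accept
end set {1,2,5,7,9} — state 1 in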